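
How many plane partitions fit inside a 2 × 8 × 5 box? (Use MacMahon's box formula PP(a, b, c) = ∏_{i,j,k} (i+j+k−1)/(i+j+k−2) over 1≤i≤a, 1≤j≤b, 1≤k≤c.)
PP(2, 8, 5) = 429429

Evaluate the triple product over i = 1..2, j = 1..8, k = 1..5. The factors are (2/1) · (3/2) · (4/3) · (5/4) · (6/5) · (3/2) · (4/3) · (5/4) · … (80 factors total). The numerators and denominators telescope so the product is an integer; carrying out the multiplication exactly gives PP(2, 8, 5) = 429429.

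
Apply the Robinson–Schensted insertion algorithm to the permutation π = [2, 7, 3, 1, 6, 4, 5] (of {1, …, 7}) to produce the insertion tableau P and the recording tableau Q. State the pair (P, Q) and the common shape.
P = [1, 3, 4, 5] / [2, 6] / [7];  Q = [1, 2, 5, 7] / [3, 6] / [4];  common shape = (4, 2, 1)

Row-insert the values π_1, π_2, … into P one at a time, bumping the leftmost entry strictly greater than the inserted value down to the next row. The recording tableau Q records, in position (i, j), the step at which that cell was added to P.
  Insert 2 (step 1): P = [2];  Q = [1]
  Insert 7 (step 2): P = [2, 7];  Q = [1, 2]
  Insert 3 (step 3): P = [2, 3] / [7];  Q = [1, 2] / [3]
  Insert 1 (step 4): P = [1, 3] / [2] / [7];  Q = [1, 2] / [3] / [4]
  Insert 6 (step 5): P = [1, 3, 6] / [2] / [7];  Q = [1, 2, 5] / [3] / [4]
  Insert 4 (step 6): P = [1, 3, 4] / [2, 6] / [7];  Q = [1, 2, 5] / [3, 6] / [4]
  Insert 5 (step 7): P = [1, 3, 4, 5] / [2, 6] / [7];  Q = [1, 2, 5, 7] / [3, 6] / [4]
Final shape: (4, 2, 1).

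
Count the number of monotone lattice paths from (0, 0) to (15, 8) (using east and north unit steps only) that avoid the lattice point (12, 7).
Number of paths = 288762

Total paths from (0, 0) to (15, 8): C(23, 15) = 490314. Paths through (12, 7): (paths (0, 0) → (12, 7)) × (paths (12, 7) → (15, 8)) = C(19, 12) · C(4, 3) = 50388 · 4 = 201552. Avoidance count = 490314 − 201552 = 288762.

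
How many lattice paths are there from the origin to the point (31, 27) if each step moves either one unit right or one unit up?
Number of paths = 26252279997448736

A monotone lattice path from (0, 0) to (31, 27) consists of 31 east steps and 27 north steps in some order, so it is determined by which 31 of the 58 steps are east. The count is C(58, 31) = 26252279997448736.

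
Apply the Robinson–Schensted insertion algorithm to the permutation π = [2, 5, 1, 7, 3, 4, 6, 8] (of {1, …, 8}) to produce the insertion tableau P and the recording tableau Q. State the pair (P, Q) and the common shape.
P = [1, 3, 4, 6, 8] / [2, 5, 7];  Q = [1, 2, 4, 7, 8] / [3, 5, 6];  common shape = (5, 3)

Row-insert the values π_1, π_2, … into P one at a time, bumping the leftmost entry strictly greater than the inserted value down to the next row. The recording tableau Q records, in position (i, j), the step at which that cell was added to P.
  Insert 2 (step 1): P = [2];  Q = [1]
  Insert 5 (step 2): P = [2, 5];  Q = [1, 2]
  Insert 1 (step 3): P = [1, 5] / [2];  Q = [1, 2] / [3]
  Insert 7 (step 4): P = [1, 5, 7] / [2];  Q = [1, 2, 4] / [3]
  Insert 3 (step 5): P = [1, 3, 7] / [2, 5];  Q = [1, 2, 4] / [3, 5]
  Insert 4 (step 6): P = [1, 3, 4] / [2, 5, 7];  Q = [1, 2, 4] / [3, 5, 6]
  Insert 6 (step 7): P = [1, 3, 4, 6] / [2, 5, 7];  Q = [1, 2, 4, 7] / [3, 5, 6]
  Insert 8 (step 8): P = [1, 3, 4, 6, 8] / [2, 5, 7];  Q = [1, 2, 4, 7, 8] / [3, 5, 6]
Final shape: (5, 3).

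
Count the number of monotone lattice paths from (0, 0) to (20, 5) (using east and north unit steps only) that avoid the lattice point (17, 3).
Number of paths = 41730

Total paths from (0, 0) to (20, 5): C(25, 20) = 53130. Paths through (17, 3): (paths (0, 0) → (17, 3)) × (paths (17, 3) → (20, 5)) = C(20, 17) · C(5, 3) = 1140 · 10 = 11400. Avoidance count = 53130 − 11400 = 41730.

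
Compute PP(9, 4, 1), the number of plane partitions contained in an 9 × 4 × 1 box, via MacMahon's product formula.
PP(9, 4, 1) = 715

Evaluate the triple product over i = 1..9, j = 1..4, k = 1..1. The factors are (2/1) · (3/2) · (4/3) · (5/4) · (3/2) · (4/3) · (5/4) · (6/5) · … (36 factors total). The numerators and denominators telescope so the product is an integer; carrying out the multiplication exactly gives PP(9, 4, 1) = 715.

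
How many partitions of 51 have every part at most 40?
p(51, parts ≤ 40) = 239804

Use the recurrence p(n, m) = p(n, m−1) + p(n−m, m): either the largest part is < m (count p(n, m−1)) or the largest part is exactly m (remove one copy of m, count p(n−m, m)). With p(0, ·) = 1 this gives p(51, parts ≤ 40) = 239804. (By conjugating Young diagrams, this also counts partitions of 51 into at most 40 parts.)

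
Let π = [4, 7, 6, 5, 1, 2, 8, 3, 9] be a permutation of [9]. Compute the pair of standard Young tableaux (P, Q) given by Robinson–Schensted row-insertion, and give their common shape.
P = [1, 2, 3, 9] / [4, 5, 8] / [6] / [7];  Q = [1, 2, 7, 9] / [3, 6, 8] / [4] / [5];  common shape = (4, 3, 1, 1)

Row-insert the values π_1, π_2, … into P one at a time, bumping the leftmost entry strictly greater than the inserted value down to the next row. The recording tableau Q records, in position (i, j), the step at which that cell was added to P.
  Insert 4 (step 1): P = [4];  Q = [1]
  Insert 7 (step 2): P = [4, 7];  Q = [1, 2]
  Insert 6 (step 3): P = [4, 6] / [7];  Q = [1, 2] / [3]
  Insert 5 (step 4): P = [4, 5] / [6] / [7];  Q = [1, 2] / [3] / [4]
  Insert 1 (step 5): P = [1, 5] / [4] / [6] / [7];  Q = [1, 2] / [3] / [4] / [5]
  Insert 2 (step 6): P = [1, 2] / [4, 5] / [6] / [7];  Q = [1, 2] / [3, 6] / [4] / [5]
  Insert 8 (step 7): P = [1, 2, 8] / [4, 5] / [6] / [7];  Q = [1, 2, 7] / [3, 6] / [4] / [5]
  Insert 3 (step 8): P = [1, 2, 3] / [4, 5, 8] / [6] / [7];  Q = [1, 2, 7] / [3, 6, 8] / [4] / [5]
  Insert 9 (step 9): P = [1, 2, 3, 9] / [4, 5, 8] / [6] / [7];  Q = [1, 2, 7, 9] / [3, 6, 8] / [4] / [5]
Final shape: (4, 3, 1, 1).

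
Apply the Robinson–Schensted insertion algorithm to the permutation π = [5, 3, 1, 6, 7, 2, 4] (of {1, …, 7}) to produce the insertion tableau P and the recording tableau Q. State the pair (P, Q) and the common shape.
P = [1, 2, 4] / [3, 6, 7] / [5];  Q = [1, 4, 5] / [2, 6, 7] / [3];  common shape = (3, 3, 1)

Row-insert the values π_1, π_2, … into P one at a time, bumping the leftmost entry strictly greater than the inserted value down to the next row. The recording tableau Q records, in position (i, j), the step at which that cell was added to P.
  Insert 5 (step 1): P = [5];  Q = [1]
  Insert 3 (step 2): P = [3] / [5];  Q = [1] / [2]
  Insert 1 (step 3): P = [1] / [3] / [5];  Q = [1] / [2] / [3]
  Insert 6 (step 4): P = [1, 6] / [3] / [5];  Q = [1, 4] / [2] / [3]
  Insert 7 (step 5): P = [1, 6, 7] / [3] / [5];  Q = [1, 4, 5] / [2] / [3]
  Insert 2 (step 6): P = [1, 2, 7] / [3, 6] / [5];  Q = [1, 4, 5] / [2, 6] / [3]
  Insert 4 (step 7): P = [1, 2, 4] / [3, 6, 7] / [5];  Q = [1, 4, 5] / [2, 6, 7] / [3]
Final shape: (3, 3, 1).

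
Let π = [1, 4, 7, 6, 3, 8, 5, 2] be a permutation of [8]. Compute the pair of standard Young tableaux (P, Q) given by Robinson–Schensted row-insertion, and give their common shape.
P = [1, 2, 5, 8] / [3, 6] / [4] / [7];  Q = [1, 2, 3, 6] / [4, 7] / [5] / [8];  common shape = (4, 2, 1, 1)

Row-insert the values π_1, π_2, … into P one at a time, bumping the leftmost entry strictly greater than the inserted value down to the next row. The recording tableau Q records, in position (i, j), the step at which that cell was added to P.
  Insert 1 (step 1): P = [1];  Q = [1]
  Insert 4 (step 2): P = [1, 4];  Q = [1, 2]
  Insert 7 (step 3): P = [1, 4, 7];  Q = [1, 2, 3]
  Insert 6 (step 4): P = [1, 4, 6] / [7];  Q = [1, 2, 3] / [4]
  Insert 3 (step 5): P = [1, 3, 6] / [4] / [7];  Q = [1, 2, 3] / [4] / [5]
  Insert 8 (step 6): P = [1, 3, 6, 8] / [4] / [7];  Q = [1, 2, 3, 6] / [4] / [5]
  Insert 5 (step 7): P = [1, 3, 5, 8] / [4, 6] / [7];  Q = [1, 2, 3, 6] / [4, 7] / [5]
  Insert 2 (step 8): P = [1, 2, 5, 8] / [3, 6] / [4] / [7];  Q = [1, 2, 3, 6] / [4, 7] / [5] / [8]
Final shape: (4, 2, 1, 1).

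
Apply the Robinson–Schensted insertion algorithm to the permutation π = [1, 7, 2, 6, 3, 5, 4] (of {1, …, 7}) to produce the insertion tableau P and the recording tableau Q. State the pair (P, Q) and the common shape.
P = [1, 2, 3, 4] / [5] / [6] / [7];  Q = [1, 2, 4, 6] / [3] / [5] / [7];  common shape = (4, 1, 1, 1)

Row-insert the values π_1, π_2, … into P one at a time, bumping the leftmost entry strictly greater than the inserted value down to the next row. The recording tableau Q records, in position (i, j), the step at which that cell was added to P.
  Insert 1 (step 1): P = [1];  Q = [1]
  Insert 7 (step 2): P = [1, 7];  Q = [1, 2]
  Insert 2 (step 3): P = [1, 2] / [7];  Q = [1, 2] / [3]
  Insert 6 (step 4): P = [1, 2, 6] / [7];  Q = [1, 2, 4] / [3]
  Insert 3 (step 5): P = [1, 2, 3] / [6] / [7];  Q = [1, 2, 4] / [3] / [5]
  Insert 5 (step 6): P = [1, 2, 3, 5] / [6] / [7];  Q = [1, 2, 4, 6] / [3] / [5]
  Insert 4 (step 7): P = [1, 2, 3, 4] / [5] / [6] / [7];  Q = [1, 2, 4, 6] / [3] / [5] / [7]
Final shape: (4, 1, 1, 1).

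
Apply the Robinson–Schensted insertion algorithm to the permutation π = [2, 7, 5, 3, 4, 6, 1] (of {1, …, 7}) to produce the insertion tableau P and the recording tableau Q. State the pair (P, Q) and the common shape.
P = [1, 3, 4, 6] / [2] / [5] / [7];  Q = [1, 2, 5, 6] / [3] / [4] / [7];  common shape = (4, 1, 1, 1)

Row-insert the values π_1, π_2, … into P one at a time, bumping the leftmost entry strictly greater than the inserted value down to the next row. The recording tableau Q records, in position (i, j), the step at which that cell was added to P.
  Insert 2 (step 1): P = [2];  Q = [1]
  Insert 7 (step 2): P = [2, 7];  Q = [1, 2]
  Insert 5 (step 3): P = [2, 5] / [7];  Q = [1, 2] / [3]
  Insert 3 (step 4): P = [2, 3] / [5] / [7];  Q = [1, 2] / [3] / [4]
  Insert 4 (step 5): P = [2, 3, 4] / [5] / [7];  Q = [1, 2, 5] / [3] / [4]
  Insert 6 (step 6): P = [2, 3, 4, 6] / [5] / [7];  Q = [1, 2, 5, 6] / [3] / [4]
  Insert 1 (step 7): P = [1, 3, 4, 6] / [2] / [5] / [7];  Q = [1, 2, 5, 6] / [3] / [4] / [7]
Final shape: (4, 1, 1, 1).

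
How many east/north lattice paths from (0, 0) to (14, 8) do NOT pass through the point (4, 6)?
Number of paths = 305910

Total paths from (0, 0) to (14, 8): C(22, 14) = 319770. Paths through (4, 6): (paths (0, 0) → (4, 6)) × (paths (4, 6) → (14, 8)) = C(10, 4) · C(12, 10) = 210 · 66 = 13860. Avoidance count = 319770 − 13860 = 305910.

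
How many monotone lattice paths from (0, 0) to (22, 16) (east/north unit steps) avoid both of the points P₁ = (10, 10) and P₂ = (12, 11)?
Number of paths = 16414340616

Inclusion–exclusion. Total paths: C(38, 22) = 22239974430. Through P₁: C(20, 10)·C(18, 12) = 3429810384. Through P₂: C(23, 12)·C(15, 10) = 4060290234. Since P₁ is strictly southwest of P₂, a monotone path through both must visit P₁ then P₂; paths through both = C(20, 10)·C(3, 2)·C(15, 10) = 1664466804. Avoid both = 22239974430 − 3429810384 − 4060290234 + 1664466804 = 16414340616.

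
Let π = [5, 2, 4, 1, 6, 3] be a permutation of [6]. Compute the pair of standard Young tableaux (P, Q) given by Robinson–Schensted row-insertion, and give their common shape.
P = [1, 3, 6] / [2, 4] / [5];  Q = [1, 3, 5] / [2, 6] / [4];  common shape = (3, 2, 1)

Row-insert the values π_1, π_2, … into P one at a time, bumping the leftmost entry strictly greater than the inserted value down to the next row. The recording tableau Q records, in position (i, j), the step at which that cell was added to P.
  Insert 5 (step 1): P = [5];  Q = [1]
  Insert 2 (step 2): P = [2] / [5];  Q = [1] / [2]
  Insert 4 (step 3): P = [2, 4] / [5];  Q = [1, 3] / [2]
  Insert 1 (step 4): P = [1, 4] / [2] / [5];  Q = [1, 3] / [2] / [4]
  Insert 6 (step 5): P = [1, 4, 6] / [2] / [5];  Q = [1, 3, 5] / [2] / [4]
  Insert 3 (step 6): P = [1, 3, 6] / [2, 4] / [5];  Q = [1, 3, 5] / [2, 6] / [4]
Final shape: (3, 2, 1).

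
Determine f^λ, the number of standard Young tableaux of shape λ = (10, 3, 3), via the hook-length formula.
# SYT of shape (10, 3, 3) = 21840

Hook-length formula: f^λ = n! / Π hook(c), product over all cells c of the Young diagram. For λ = (10, 3, 3), n = 16 boxes. Hook lengths by row (left-to-right, top-to-bottom): [12, 11, 10, 7, 6, 5, 4, 3, 2, 1]; [4, 3, 2]; [3, 2, 1]. Product of hooks = 958003200. So f^λ = 16! / 958003200 = 20922789888000 / 958003200 = 21840.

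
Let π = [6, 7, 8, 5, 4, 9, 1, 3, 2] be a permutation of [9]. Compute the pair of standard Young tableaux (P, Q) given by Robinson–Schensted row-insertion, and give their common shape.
P = [1, 2, 8, 9] / [3, 7] / [4] / [5] / [6];  Q = [1, 2, 3, 6] / [4, 8] / [5] / [7] / [9];  common shape = (4, 2, 1, 1, 1)

Row-insert the values π_1, π_2, … into P one at a time, bumping the leftmost entry strictly greater than the inserted value down to the next row. The recording tableau Q records, in position (i, j), the step at which that cell was added to P.
  Insert 6 (step 1): P = [6];  Q = [1]
  Insert 7 (step 2): P = [6, 7];  Q = [1, 2]
  Insert 8 (step 3): P = [6, 7, 8];  Q = [1, 2, 3]
  Insert 5 (step 4): P = [5, 7, 8] / [6];  Q = [1, 2, 3] / [4]
  Insert 4 (step 5): P = [4, 7, 8] / [5] / [6];  Q = [1, 2, 3] / [4] / [5]
  Insert 9 (step 6): P = [4, 7, 8, 9] / [5] / [6];  Q = [1, 2, 3, 6] / [4] / [5]
  Insert 1 (step 7): P = [1, 7, 8, 9] / [4] / [5] / [6];  Q = [1, 2, 3, 6] / [4] / [5] / [7]
  Insert 3 (step 8): P = [1, 3, 8, 9] / [4, 7] / [5] / [6];  Q = [1, 2, 3, 6] / [4, 8] / [5] / [7]
  Insert 2 (step 9): P = [1, 2, 8, 9] / [3, 7] / [4] / [5] / [6];  Q = [1, 2, 3, 6] / [4, 8] / [5] / [7] / [9]
Final shape: (4, 2, 1, 1, 1).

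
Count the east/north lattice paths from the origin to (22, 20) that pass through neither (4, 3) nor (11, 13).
Number of paths = 297201413334

Inclusion–exclusion. Total paths: C(42, 22) = 513791607420. Through P₁: C(7, 4)·C(35, 18) = 158814867750. Through P₂: C(24, 11)·C(18, 11) = 79437286656. Since P₁ is strictly southwest of P₂, a monotone path through both must visit P₁ then P₂; paths through both = C(7, 4)·C(17, 7)·C(18, 11) = 21661960320. Avoid both = 513791607420 − 158814867750 − 79437286656 + 21661960320 = 297201413334.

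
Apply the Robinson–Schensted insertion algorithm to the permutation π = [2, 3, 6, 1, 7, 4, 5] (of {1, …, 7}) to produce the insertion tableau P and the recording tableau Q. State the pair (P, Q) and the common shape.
P = [1, 3, 4, 5] / [2, 6, 7];  Q = [1, 2, 3, 5] / [4, 6, 7];  common shape = (4, 3)

Row-insert the values π_1, π_2, … into P one at a time, bumping the leftmost entry strictly greater than the inserted value down to the next row. The recording tableau Q records, in position (i, j), the step at which that cell was added to P.
  Insert 2 (step 1): P = [2];  Q = [1]
  Insert 3 (step 2): P = [2, 3];  Q = [1, 2]
  Insert 6 (step 3): P = [2, 3, 6];  Q = [1, 2, 3]
  Insert 1 (step 4): P = [1, 3, 6] / [2];  Q = [1, 2, 3] / [4]
  Insert 7 (step 5): P = [1, 3, 6, 7] / [2];  Q = [1, 2, 3, 5] / [4]
  Insert 4 (step 6): P = [1, 3, 4, 7] / [2, 6];  Q = [1, 2, 3, 5] / [4, 6]
  Insert 5 (step 7): P = [1, 3, 4, 5] / [2, 6, 7];  Q = [1, 2, 3, 5] / [4, 6, 7]
Final shape: (4, 3).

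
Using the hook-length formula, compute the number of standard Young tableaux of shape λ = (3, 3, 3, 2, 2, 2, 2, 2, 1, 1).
# SYT of shape (3, 3, 3, 2, 2, 2, 2, 2, 1, 1) = 7936110

Hook-length formula: f^λ = n! / Π hook(c), product over all cells c of the Young diagram. For λ = (3, 3, 3, 2, 2, 2, 2, 2, 1, 1), n = 21 boxes. Hook lengths by row (left-to-right, top-to-bottom): [12, 9, 3]; [11, 8, 2]; [10, 7, 1]; [8, 5]; [7, 4]; [6, 3]; [5, 2]; [4, 1]; [2]; [1]. Product of hooks = 6437781504000. So f^λ = 21! / 6437781504000 = 51090942171709440000 / 6437781504000 = 7936110.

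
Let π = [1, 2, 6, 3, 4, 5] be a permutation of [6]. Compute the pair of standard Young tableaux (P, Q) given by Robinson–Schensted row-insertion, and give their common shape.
P = [1, 2, 3, 4, 5] / [6];  Q = [1, 2, 3, 5, 6] / [4];  common shape = (5, 1)

Row-insert the values π_1, π_2, … into P one at a time, bumping the leftmost entry strictly greater than the inserted value down to the next row. The recording tableau Q records, in position (i, j), the step at which that cell was added to P.
  Insert 1 (step 1): P = [1];  Q = [1]
  Insert 2 (step 2): P = [1, 2];  Q = [1, 2]
  Insert 6 (step 3): P = [1, 2, 6];  Q = [1, 2, 3]
  Insert 3 (step 4): P = [1, 2, 3] / [6];  Q = [1, 2, 3] / [4]
  Insert 4 (step 5): P = [1, 2, 3, 4] / [6];  Q = [1, 2, 3, 5] / [4]
  Insert 5 (step 6): P = [1, 2, 3, 4, 5] / [6];  Q = [1, 2, 3, 5, 6] / [4]
Final shape: (5, 1).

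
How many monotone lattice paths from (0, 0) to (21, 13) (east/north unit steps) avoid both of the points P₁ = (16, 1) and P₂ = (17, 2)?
Number of paths = 927691559

Inclusion–exclusion. Total paths: C(34, 21) = 927983760. Through P₁: C(17, 16)·C(17, 5) = 105196. Through P₂: C(19, 17)·C(15, 4) = 233415. Since P₁ is strictly southwest of P₂, a monotone path through both must visit P₁ then P₂; paths through both = C(17, 16)·C(2, 1)·C(15, 4) = 46410. Avoid both = 927983760 − 105196 − 233415 + 46410 = 927691559.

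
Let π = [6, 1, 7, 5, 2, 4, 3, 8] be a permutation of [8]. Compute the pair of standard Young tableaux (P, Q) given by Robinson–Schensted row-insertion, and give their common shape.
P = [1, 2, 3, 8] / [4, 7] / [5] / [6];  Q = [1, 3, 6, 8] / [2, 4] / [5] / [7];  common shape = (4, 2, 1, 1)

Row-insert the values π_1, π_2, … into P one at a time, bumping the leftmost entry strictly greater than the inserted value down to the next row. The recording tableau Q records, in position (i, j), the step at which that cell was added to P.
  Insert 6 (step 1): P = [6];  Q = [1]
  Insert 1 (step 2): P = [1] / [6];  Q = [1] / [2]
  Insert 7 (step 3): P = [1, 7] / [6];  Q = [1, 3] / [2]
  Insert 5 (step 4): P = [1, 5] / [6, 7];  Q = [1, 3] / [2, 4]
  Insert 2 (step 5): P = [1, 2] / [5, 7] / [6];  Q = [1, 3] / [2, 4] / [5]
  Insert 4 (step 6): P = [1, 2, 4] / [5, 7] / [6];  Q = [1, 3, 6] / [2, 4] / [5]
  Insert 3 (step 7): P = [1, 2, 3] / [4, 7] / [5] / [6];  Q = [1, 3, 6] / [2, 4] / [5] / [7]
  Insert 8 (step 8): P = [1, 2, 3, 8] / [4, 7] / [5] / [6];  Q = [1, 3, 6, 8] / [2, 4] / [5] / [7]
Final shape: (4, 2, 1, 1).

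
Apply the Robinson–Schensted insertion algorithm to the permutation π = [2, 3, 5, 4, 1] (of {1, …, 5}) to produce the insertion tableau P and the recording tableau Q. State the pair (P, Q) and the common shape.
P = [1, 3, 4] / [2] / [5];  Q = [1, 2, 3] / [4] / [5];  common shape = (3, 1, 1)

Row-insert the values π_1, π_2, … into P one at a time, bumping the leftmost entry strictly greater than the inserted value down to the next row. The recording tableau Q records, in position (i, j), the step at which that cell was added to P.
  Insert 2 (step 1): P = [2];  Q = [1]
  Insert 3 (step 2): P = [2, 3];  Q = [1, 2]
  Insert 5 (step 3): P = [2, 3, 5];  Q = [1, 2, 3]
  Insert 4 (step 4): P = [2, 3, 4] / [5];  Q = [1, 2, 3] / [4]
  Insert 1 (step 5): P = [1, 3, 4] / [2] / [5];  Q = [1, 2, 3] / [4] / [5]
Final shape: (3, 1, 1).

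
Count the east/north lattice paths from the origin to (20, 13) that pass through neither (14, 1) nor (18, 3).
Number of paths = 572815050

Inclusion–exclusion. Total paths: C(33, 20) = 573166440. Through P₁: C(15, 14)·C(18, 6) = 278460. Through P₂: C(21, 18)·C(12, 2) = 87780. Since P₁ is strictly southwest of P₂, a monotone path through both must visit P₁ then P₂; paths through both = C(15, 14)·C(6, 4)·C(12, 2) = 14850. Avoid both = 573166440 − 278460 − 87780 + 14850 = 572815050.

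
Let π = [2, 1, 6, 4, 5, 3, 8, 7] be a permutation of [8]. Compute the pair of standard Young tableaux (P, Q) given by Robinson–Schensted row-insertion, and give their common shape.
P = [1, 3, 5, 7] / [2, 4, 8] / [6];  Q = [1, 3, 5, 7] / [2, 4, 8] / [6];  common shape = (4, 3, 1)

Row-insert the values π_1, π_2, … into P one at a time, bumping the leftmost entry strictly greater than the inserted value down to the next row. The recording tableau Q records, in position (i, j), the step at which that cell was added to P.
  Insert 2 (step 1): P = [2];  Q = [1]
  Insert 1 (step 2): P = [1] / [2];  Q = [1] / [2]
  Insert 6 (step 3): P = [1, 6] / [2];  Q = [1, 3] / [2]
  Insert 4 (step 4): P = [1, 4] / [2, 6];  Q = [1, 3] / [2, 4]
  Insert 5 (step 5): P = [1, 4, 5] / [2, 6];  Q = [1, 3, 5] / [2, 4]
  Insert 3 (step 6): P = [1, 3, 5] / [2, 4] / [6];  Q = [1, 3, 5] / [2, 4] / [6]
  Insert 8 (step 7): P = [1, 3, 5, 8] / [2, 4] / [6];  Q = [1, 3, 5, 7] / [2, 4] / [6]
  Insert 7 (step 8): P = [1, 3, 5, 7] / [2, 4, 8] / [6];  Q = [1, 3, 5, 7] / [2, 4, 8] / [6]
Final shape: (4, 3, 1).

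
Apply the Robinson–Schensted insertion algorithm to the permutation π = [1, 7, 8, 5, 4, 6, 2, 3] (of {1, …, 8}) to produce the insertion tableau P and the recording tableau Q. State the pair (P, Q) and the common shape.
P = [1, 2, 3] / [4, 6] / [5, 8] / [7];  Q = [1, 2, 3] / [4, 6] / [5, 8] / [7];  common shape = (3, 2, 2, 1)

Row-insert the values π_1, π_2, … into P one at a time, bumping the leftmost entry strictly greater than the inserted value down to the next row. The recording tableau Q records, in position (i, j), the step at which that cell was added to P.
  Insert 1 (step 1): P = [1];  Q = [1]
  Insert 7 (step 2): P = [1, 7];  Q = [1, 2]
  Insert 8 (step 3): P = [1, 7, 8];  Q = [1, 2, 3]
  Insert 5 (step 4): P = [1, 5, 8] / [7];  Q = [1, 2, 3] / [4]
  Insert 4 (step 5): P = [1, 4, 8] / [5] / [7];  Q = [1, 2, 3] / [4] / [5]
  Insert 6 (step 6): P = [1, 4, 6] / [5, 8] / [7];  Q = [1, 2, 3] / [4, 6] / [5]
  Insert 2 (step 7): P = [1, 2, 6] / [4, 8] / [5] / [7];  Q = [1, 2, 3] / [4, 6] / [5] / [7]
  Insert 3 (step 8): P = [1, 2, 3] / [4, 6] / [5, 8] / [7];  Q = [1, 2, 3] / [4, 6] / [5, 8] / [7]
Final shape: (3, 2, 2, 1).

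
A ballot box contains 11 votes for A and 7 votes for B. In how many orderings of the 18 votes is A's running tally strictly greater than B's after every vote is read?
Strict-lead orderings = 7072

Total orderings of the 18 votes with 11 for A: C(18, 11) = 31824. By the Bertrand ballot formula (Cycle Lemma / reflection principle), the number of orderings in which A is strictly ahead of B throughout is (p − q)/(p + q) · C(p + q, p) = (11 − 7)/(11 + 7) · 31824 = 7072.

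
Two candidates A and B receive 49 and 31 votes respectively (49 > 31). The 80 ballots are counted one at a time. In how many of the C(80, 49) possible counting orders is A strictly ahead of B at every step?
Strict-lead orderings = 3219464226353390369640

Total orderings of the 80 votes with 49 for A: C(80, 49) = 14308729894903957198400. By the Bertrand ballot formula (Cycle Lemma / reflection principle), the number of orderings in which A is strictly ahead of B throughout is (p − q)/(p + q) · C(p + q, p) = (49 − 31)/(49 + 31) · 14308729894903957198400 = 3219464226353390369640.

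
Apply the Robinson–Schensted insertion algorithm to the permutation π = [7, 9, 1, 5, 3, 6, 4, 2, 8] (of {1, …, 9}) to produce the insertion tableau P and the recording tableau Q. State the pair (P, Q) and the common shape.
P = [1, 2, 4, 8] / [3, 6] / [5, 9] / [7];  Q = [1, 2, 6, 9] / [3, 4] / [5, 7] / [8];  common shape = (4, 2, 2, 1)

Row-insert the values π_1, π_2, … into P one at a time, bumping the leftmost entry strictly greater than the inserted value down to the next row. The recording tableau Q records, in position (i, j), the step at which that cell was added to P.
  Insert 7 (step 1): P = [7];  Q = [1]
  Insert 9 (step 2): P = [7, 9];  Q = [1, 2]
  Insert 1 (step 3): P = [1, 9] / [7];  Q = [1, 2] / [3]
  Insert 5 (step 4): P = [1, 5] / [7, 9];  Q = [1, 2] / [3, 4]
  Insert 3 (step 5): P = [1, 3] / [5, 9] / [7];  Q = [1, 2] / [3, 4] / [5]
  Insert 6 (step 6): P = [1, 3, 6] / [5, 9] / [7];  Q = [1, 2, 6] / [3, 4] / [5]
  Insert 4 (step 7): P = [1, 3, 4] / [5, 6] / [7, 9];  Q = [1, 2, 6] / [3, 4] / [5, 7]
  Insert 2 (step 8): P = [1, 2, 4] / [3, 6] / [5, 9] / [7];  Q = [1, 2, 6] / [3, 4] / [5, 7] / [8]
  Insert 8 (step 9): P = [1, 2, 4, 8] / [3, 6] / [5, 9] / [7];  Q = [1, 2, 6, 9] / [3, 4] / [5, 7] / [8]
Final shape: (4, 2, 2, 1).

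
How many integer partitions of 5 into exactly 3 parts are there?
p(5, 3 parts) = 2

Partitions of n into exactly k parts ↔ partitions of n − k into at most k parts (subtract 1 from each part). For n = 5, k = 3, the partitions are: 3+1+1, 2+2+1. Count = 2.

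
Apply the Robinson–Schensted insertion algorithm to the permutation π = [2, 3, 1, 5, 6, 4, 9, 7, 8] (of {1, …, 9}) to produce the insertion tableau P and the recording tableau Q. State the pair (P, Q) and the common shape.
P = [1, 3, 4, 6, 7, 8] / [2, 5, 9];  Q = [1, 2, 4, 5, 7, 9] / [3, 6, 8];  common shape = (6, 3)

Row-insert the values π_1, π_2, … into P one at a time, bumping the leftmost entry strictly greater than the inserted value down to the next row. The recording tableau Q records, in position (i, j), the step at which that cell was added to P.
  Insert 2 (step 1): P = [2];  Q = [1]
  Insert 3 (step 2): P = [2, 3];  Q = [1, 2]
  Insert 1 (step 3): P = [1, 3] / [2];  Q = [1, 2] / [3]
  Insert 5 (step 4): P = [1, 3, 5] / [2];  Q = [1, 2, 4] / [3]
  Insert 6 (step 5): P = [1, 3, 5, 6] / [2];  Q = [1, 2, 4, 5] / [3]
  Insert 4 (step 6): P = [1, 3, 4, 6] / [2, 5];  Q = [1, 2, 4, 5] / [3, 6]
  Insert 9 (step 7): P = [1, 3, 4, 6, 9] / [2, 5];  Q = [1, 2, 4, 5, 7] / [3, 6]
  Insert 7 (step 8): P = [1, 3, 4, 6, 7] / [2, 5, 9];  Q = [1, 2, 4, 5, 7] / [3, 6, 8]
  Insert 8 (step 9): P = [1, 3, 4, 6, 7, 8] / [2, 5, 9];  Q = [1, 2, 4, 5, 7, 9] / [3, 6, 8]
Final shape: (6, 3).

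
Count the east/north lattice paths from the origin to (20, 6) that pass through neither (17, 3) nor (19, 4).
Number of paths = 191125

Inclusion–exclusion. Total paths: C(26, 20) = 230230. Through P₁: C(20, 17)·C(6, 3) = 22800. Through P₂: C(23, 19)·C(3, 1) = 26565. Since P₁ is strictly southwest of P₂, a monotone path through both must visit P₁ then P₂; paths through both = C(20, 17)·C(3, 2)·C(3, 1) = 10260. Avoid both = 230230 − 22800 − 26565 + 10260 = 191125.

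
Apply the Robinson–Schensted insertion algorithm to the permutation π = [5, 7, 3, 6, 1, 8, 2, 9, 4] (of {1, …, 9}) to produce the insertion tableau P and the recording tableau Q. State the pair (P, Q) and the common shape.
P = [1, 2, 4, 9] / [3, 6, 8] / [5, 7];  Q = [1, 2, 6, 8] / [3, 4, 9] / [5, 7];  common shape = (4, 3, 2)

Row-insert the values π_1, π_2, … into P one at a time, bumping the leftmost entry strictly greater than the inserted value down to the next row. The recording tableau Q records, in position (i, j), the step at which that cell was added to P.
  Insert 5 (step 1): P = [5];  Q = [1]
  Insert 7 (step 2): P = [5, 7];  Q = [1, 2]
  Insert 3 (step 3): P = [3, 7] / [5];  Q = [1, 2] / [3]
  Insert 6 (step 4): P = [3, 6] / [5, 7];  Q = [1, 2] / [3, 4]
  Insert 1 (step 5): P = [1, 6] / [3, 7] / [5];  Q = [1, 2] / [3, 4] / [5]
  Insert 8 (step 6): P = [1, 6, 8] / [3, 7] / [5];  Q = [1, 2, 6] / [3, 4] / [5]
  Insert 2 (step 7): P = [1, 2, 8] / [3, 6] / [5, 7];  Q = [1, 2, 6] / [3, 4] / [5, 7]
  Insert 9 (step 8): P = [1, 2, 8, 9] / [3, 6] / [5, 7];  Q = [1, 2, 6, 8] / [3, 4] / [5, 7]
  Insert 4 (step 9): P = [1, 2, 4, 9] / [3, 6, 8] / [5, 7];  Q = [1, 2, 6, 8] / [3, 4, 9] / [5, 7]
Final shape: (4, 3, 2).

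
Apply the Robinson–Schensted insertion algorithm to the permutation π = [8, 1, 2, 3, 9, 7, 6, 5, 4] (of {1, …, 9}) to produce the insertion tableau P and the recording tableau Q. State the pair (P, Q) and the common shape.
P = [1, 2, 3, 4] / [5, 9] / [6] / [7] / [8];  Q = [1, 3, 4, 5] / [2, 6] / [7] / [8] / [9];  common shape = (4, 2, 1, 1, 1)

Row-insert the values π_1, π_2, … into P one at a time, bumping the leftmost entry strictly greater than the inserted value down to the next row. The recording tableau Q records, in position (i, j), the step at which that cell was added to P.
  Insert 8 (step 1): P = [8];  Q = [1]
  Insert 1 (step 2): P = [1] / [8];  Q = [1] / [2]
  Insert 2 (step 3): P = [1, 2] / [8];  Q = [1, 3] / [2]
  Insert 3 (step 4): P = [1, 2, 3] / [8];  Q = [1, 3, 4] / [2]
  Insert 9 (step 5): P = [1, 2, 3, 9] / [8];  Q = [1, 3, 4, 5] / [2]
  Insert 7 (step 6): P = [1, 2, 3, 7] / [8, 9];  Q = [1, 3, 4, 5] / [2, 6]
  Insert 6 (step 7): P = [1, 2, 3, 6] / [7, 9] / [8];  Q = [1, 3, 4, 5] / [2, 6] / [7]
  Insert 5 (step 8): P = [1, 2, 3, 5] / [6, 9] / [7] / [8];  Q = [1, 3, 4, 5] / [2, 6] / [7] / [8]
  Insert 4 (step 9): P = [1, 2, 3, 4] / [5, 9] / [6] / [7] / [8];  Q = [1, 3, 4, 5] / [2, 6] / [7] / [8] / [9]
Final shape: (4, 2, 1, 1, 1).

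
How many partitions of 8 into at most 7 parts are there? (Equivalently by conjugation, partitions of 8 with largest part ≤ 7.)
p(8, parts ≤ 7) = 21

Partitions of 8 with all parts ≤ 7: 7+1, 6+2, 6+1+1, 5+3, 5+2+1, 5+1+1+1, 4+4, 4+3+1, 4+2+2, 4+2+1+1, 4+1+1+1+1, 3+3+2, 3+3+1+1, 3+2+2+1, 3+2+1+1+1, 3+1+1+1+1+1, 2+2+2+2, 2+2+2+1+1, 2+2+1+1+1+1, 2+1+1+1+1+1+1, 1+1+1+1+1+1+1+1. Count = 21.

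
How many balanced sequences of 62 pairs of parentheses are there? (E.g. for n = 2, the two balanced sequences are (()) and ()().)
C_62 = 24139737743045626825711458546273312

These balanced parentheses are counted by the Catalan number C_n = (1/(n + 1)) · C(2n, n). For n = 62: C_62 = (1/63) · C(124, 62) = 1520803477811874490019821888415218656/63 = 24139737743045626825711458546273312.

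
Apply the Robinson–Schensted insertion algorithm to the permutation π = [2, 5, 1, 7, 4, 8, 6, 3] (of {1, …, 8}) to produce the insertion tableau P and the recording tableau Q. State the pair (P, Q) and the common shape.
P = [1, 3, 6, 8] / [2, 4, 7] / [5];  Q = [1, 2, 4, 6] / [3, 5, 7] / [8];  common shape = (4, 3, 1)

Row-insert the values π_1, π_2, … into P one at a time, bumping the leftmost entry strictly greater than the inserted value down to the next row. The recording tableau Q records, in position (i, j), the step at which that cell was added to P.
  Insert 2 (step 1): P = [2];  Q = [1]
  Insert 5 (step 2): P = [2, 5];  Q = [1, 2]
  Insert 1 (step 3): P = [1, 5] / [2];  Q = [1, 2] / [3]
  Insert 7 (step 4): P = [1, 5, 7] / [2];  Q = [1, 2, 4] / [3]
  Insert 4 (step 5): P = [1, 4, 7] / [2, 5];  Q = [1, 2, 4] / [3, 5]
  Insert 8 (step 6): P = [1, 4, 7, 8] / [2, 5];  Q = [1, 2, 4, 6] / [3, 5]
  Insert 6 (step 7): P = [1, 4, 6, 8] / [2, 5, 7];  Q = [1, 2, 4, 6] / [3, 5, 7]
  Insert 3 (step 8): P = [1, 3, 6, 8] / [2, 4, 7] / [5];  Q = [1, 2, 4, 6] / [3, 5, 7] / [8]
Final shape: (4, 3, 1).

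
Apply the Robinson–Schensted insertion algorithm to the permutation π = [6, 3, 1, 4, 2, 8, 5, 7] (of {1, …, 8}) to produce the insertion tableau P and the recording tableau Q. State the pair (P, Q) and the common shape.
P = [1, 2, 5, 7] / [3, 4, 8] / [6];  Q = [1, 4, 6, 8] / [2, 5, 7] / [3];  common shape = (4, 3, 1)

Row-insert the values π_1, π_2, … into P one at a time, bumping the leftmost entry strictly greater than the inserted value down to the next row. The recording tableau Q records, in position (i, j), the step at which that cell was added to P.
  Insert 6 (step 1): P = [6];  Q = [1]
  Insert 3 (step 2): P = [3] / [6];  Q = [1] / [2]
  Insert 1 (step 3): P = [1] / [3] / [6];  Q = [1] / [2] / [3]
  Insert 4 (step 4): P = [1, 4] / [3] / [6];  Q = [1, 4] / [2] / [3]
  Insert 2 (step 5): P = [1, 2] / [3, 4] / [6];  Q = [1, 4] / [2, 5] / [3]
  Insert 8 (step 6): P = [1, 2, 8] / [3, 4] / [6];  Q = [1, 4, 6] / [2, 5] / [3]
  Insert 5 (step 7): P = [1, 2, 5] / [3, 4, 8] / [6];  Q = [1, 4, 6] / [2, 5, 7] / [3]
  Insert 7 (step 8): P = [1, 2, 5, 7] / [3, 4, 8] / [6];  Q = [1, 4, 6, 8] / [2, 5, 7] / [3]
Final shape: (4, 3, 1).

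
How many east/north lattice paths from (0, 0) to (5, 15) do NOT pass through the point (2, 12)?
Number of paths = 13684

Total paths from (0, 0) to (5, 15): C(20, 5) = 15504. Paths through (2, 12): (paths (0, 0) → (2, 12)) × (paths (2, 12) → (5, 15)) = C(14, 2) · C(6, 3) = 91 · 20 = 1820. Avoidance count = 15504 − 1820 = 13684.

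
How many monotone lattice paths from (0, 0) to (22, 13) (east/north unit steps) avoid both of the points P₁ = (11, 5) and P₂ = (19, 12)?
Number of paths = 694145844

Inclusion–exclusion. Total paths: C(35, 22) = 1476337800. Through P₁: C(16, 11)·C(19, 11) = 330142176. Through P₂: C(31, 19)·C(4, 3) = 564482100. Since P₁ is strictly southwest of P₂, a monotone path through both must visit P₁ then P₂; paths through both = C(16, 11)·C(15, 8)·C(4, 3) = 112432320. Avoid both = 1476337800 − 330142176 − 564482100 + 112432320 = 694145844.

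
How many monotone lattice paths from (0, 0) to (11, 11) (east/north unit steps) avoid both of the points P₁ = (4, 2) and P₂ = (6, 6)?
Number of paths = 357684

Inclusion–exclusion. Total paths: C(22, 11) = 705432. Through P₁: C(6, 4)·C(16, 7) = 171600. Through P₂: C(12, 6)·C(10, 5) = 232848. Since P₁ is strictly southwest of P₂, a monotone path through both must visit P₁ then P₂; paths through both = C(6, 4)·C(6, 2)·C(10, 5) = 56700. Avoid both = 705432 − 171600 − 232848 + 56700 = 357684.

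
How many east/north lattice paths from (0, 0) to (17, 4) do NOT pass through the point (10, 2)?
Number of paths = 3609

Total paths from (0, 0) to (17, 4): C(21, 17) = 5985. Paths through (10, 2): (paths (0, 0) → (10, 2)) × (paths (10, 2) → (17, 4)) = C(12, 10) · C(9, 7) = 66 · 36 = 2376. Avoidance count = 5985 − 2376 = 3609.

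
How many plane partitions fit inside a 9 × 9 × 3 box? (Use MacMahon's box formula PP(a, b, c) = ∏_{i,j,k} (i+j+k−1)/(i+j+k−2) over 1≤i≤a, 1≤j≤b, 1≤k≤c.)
PP(9, 9, 3) = 1371597504992

Evaluate the triple product over i = 1..9, j = 1..9, k = 1..3. The factors are (2/1) · (3/2) · (4/3) · (3/2) · (4/3) · (5/4) · (4/3) · (5/4) · … (243 factors total). The numerators and denominators telescope so the product is an integer; carrying out the multiplication exactly gives PP(9, 9, 3) = 1371597504992.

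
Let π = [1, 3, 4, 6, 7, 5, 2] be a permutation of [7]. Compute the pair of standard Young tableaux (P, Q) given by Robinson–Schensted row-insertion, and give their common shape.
P = [1, 2, 4, 5, 7] / [3] / [6];  Q = [1, 2, 3, 4, 5] / [6] / [7];  common shape = (5, 1, 1)

Row-insert the values π_1, π_2, … into P one at a time, bumping the leftmost entry strictly greater than the inserted value down to the next row. The recording tableau Q records, in position (i, j), the step at which that cell was added to P.
  Insert 1 (step 1): P = [1];  Q = [1]
  Insert 3 (step 2): P = [1, 3];  Q = [1, 2]
  Insert 4 (step 3): P = [1, 3, 4];  Q = [1, 2, 3]
  Insert 6 (step 4): P = [1, 3, 4, 6];  Q = [1, 2, 3, 4]
  Insert 7 (step 5): P = [1, 3, 4, 6, 7];  Q = [1, 2, 3, 4, 5]
  Insert 5 (step 6): P = [1, 3, 4, 5, 7] / [6];  Q = [1, 2, 3, 4, 5] / [6]
  Insert 2 (step 7): P = [1, 2, 4, 5, 7] / [3] / [6];  Q = [1, 2, 3, 4, 5] / [6] / [7]
Final shape: (5, 1, 1).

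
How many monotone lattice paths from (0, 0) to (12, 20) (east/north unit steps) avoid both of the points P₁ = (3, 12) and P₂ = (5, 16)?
Number of paths = 210268870

Inclusion–exclusion. Total paths: C(32, 12) = 225792840. Through P₁: C(15, 3)·C(17, 9) = 11061050. Through P₂: C(21, 5)·C(11, 7) = 6715170. Since P₁ is strictly southwest of P₂, a monotone path through both must visit P₁ then P₂; paths through both = C(15, 3)·C(6, 2)·C(11, 7) = 2252250. Avoid both = 225792840 − 11061050 − 6715170 + 2252250 = 210268870.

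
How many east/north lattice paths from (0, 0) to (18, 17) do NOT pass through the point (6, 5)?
Number of paths = 3288247578

Total paths from (0, 0) to (18, 17): C(35, 18) = 4537567650. Paths through (6, 5): (paths (0, 0) → (6, 5)) × (paths (6, 5) → (18, 17)) = C(11, 6) · C(24, 12) = 462 · 2704156 = 1249320072. Avoidance count = 4537567650 − 1249320072 = 3288247578.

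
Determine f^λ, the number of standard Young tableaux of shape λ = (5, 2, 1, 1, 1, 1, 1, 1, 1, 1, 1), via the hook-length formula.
# SYT of shape (5, 2, 1, 1, 1, 1, 1, 1, 1, 1, 1) = 11648

Hook-length formula: f^λ = n! / Π hook(c), product over all cells c of the Young diagram. For λ = (5, 2, 1, 1, 1, 1, 1, 1, 1, 1, 1), n = 16 boxes. Hook lengths by row (left-to-right, top-to-bottom): [15, 5, 3, 2, 1]; [11, 1]; [9]; [8]; [7]; [6]; [5]; [4]; [3]; [2]; [1]. Product of hooks = 1796256000. So f^λ = 16! / 1796256000 = 20922789888000 / 1796256000 = 11648.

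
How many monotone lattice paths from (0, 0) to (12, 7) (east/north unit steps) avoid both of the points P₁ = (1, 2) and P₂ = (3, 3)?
Number of paths = 29419

Inclusion–exclusion. Total paths: C(19, 12) = 50388. Through P₁: C(3, 1)·C(16, 11) = 13104. Through P₂: C(6, 3)·C(13, 9) = 14300. Since P₁ is strictly southwest of P₂, a monotone path through both must visit P₁ then P₂; paths through both = C(3, 1)·C(3, 2)·C(13, 9) = 6435. Avoid both = 50388 − 13104 − 14300 + 6435 = 29419.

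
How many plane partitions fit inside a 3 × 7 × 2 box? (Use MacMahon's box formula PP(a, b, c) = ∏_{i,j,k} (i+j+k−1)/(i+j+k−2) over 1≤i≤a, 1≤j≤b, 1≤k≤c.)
PP(3, 7, 2) = 4950

Evaluate the triple product over i = 1..3, j = 1..7, k = 1..2. The factors are (2/1) · (3/2) · (3/2) · (4/3) · (4/3) · (5/4) · (5/4) · (6/5) · … (42 factors total). The numerators and denominators telescope so the product is an integer; carrying out the multiplication exactly gives PP(3, 7, 2) = 4950.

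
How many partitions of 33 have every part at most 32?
p(33, parts ≤ 32) = 10142

Use the recurrence p(n, m) = p(n, m−1) + p(n−m, m): either the largest part is < m (count p(n, m−1)) or the largest part is exactly m (remove one copy of m, count p(n−m, m)). With p(0, ·) = 1 this gives p(33, parts ≤ 32) = 10142. (By conjugating Young diagrams, this also counts partitions of 33 into at most 32 parts.)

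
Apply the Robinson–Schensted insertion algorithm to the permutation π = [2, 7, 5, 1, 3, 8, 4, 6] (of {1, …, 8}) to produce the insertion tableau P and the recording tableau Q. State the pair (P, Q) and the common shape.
P = [1, 3, 4, 6] / [2, 5, 8] / [7];  Q = [1, 2, 6, 8] / [3, 5, 7] / [4];  common shape = (4, 3, 1)

Row-insert the values π_1, π_2, … into P one at a time, bumping the leftmost entry strictly greater than the inserted value down to the next row. The recording tableau Q records, in position (i, j), the step at which that cell was added to P.
  Insert 2 (step 1): P = [2];  Q = [1]
  Insert 7 (step 2): P = [2, 7];  Q = [1, 2]
  Insert 5 (step 3): P = [2, 5] / [7];  Q = [1, 2] / [3]
  Insert 1 (step 4): P = [1, 5] / [2] / [7];  Q = [1, 2] / [3] / [4]
  Insert 3 (step 5): P = [1, 3] / [2, 5] / [7];  Q = [1, 2] / [3, 5] / [4]
  Insert 8 (step 6): P = [1, 3, 8] / [2, 5] / [7];  Q = [1, 2, 6] / [3, 5] / [4]
  Insert 4 (step 7): P = [1, 3, 4] / [2, 5, 8] / [7];  Q = [1, 2, 6] / [3, 5, 7] / [4]
  Insert 6 (step 8): P = [1, 3, 4, 6] / [2, 5, 8] / [7];  Q = [1, 2, 6, 8] / [3, 5, 7] / [4]
Final shape: (4, 3, 1).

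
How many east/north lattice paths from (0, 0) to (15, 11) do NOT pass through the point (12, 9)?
Number of paths = 4786860

Total paths from (0, 0) to (15, 11): C(26, 15) = 7726160. Paths through (12, 9): (paths (0, 0) → (12, 9)) × (paths (12, 9) → (15, 11)) = C(21, 12) · C(5, 3) = 293930 · 10 = 2939300. Avoidance count = 7726160 − 2939300 = 4786860.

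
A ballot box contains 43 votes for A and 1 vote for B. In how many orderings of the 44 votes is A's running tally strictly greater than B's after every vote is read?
Strict-lead orderings = 42

Total orderings of the 44 votes with 43 for A: C(44, 43) = 44. By the Bertrand ballot formula (Cycle Lemma / reflection principle), the number of orderings in which A is strictly ahead of B throughout is (p − q)/(p + q) · C(p + q, p) = (43 − 1)/(43 + 1) · 44 = 42.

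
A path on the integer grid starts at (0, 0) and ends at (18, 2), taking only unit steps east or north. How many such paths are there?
Number of paths = 190

A monotone lattice path from (0, 0) to (18, 2) consists of 18 east steps and 2 north steps in some order, so it is determined by which 18 of the 20 steps are east. The count is C(20, 18) = 190.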